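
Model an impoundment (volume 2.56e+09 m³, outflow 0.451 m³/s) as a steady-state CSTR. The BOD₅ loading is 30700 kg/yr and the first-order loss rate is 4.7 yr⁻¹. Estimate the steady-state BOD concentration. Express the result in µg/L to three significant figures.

Outflow Q = 0.451 m³/s × 3.156e+07 s/yr = 1.423e+07 m³/yr.
Steady-state CSTR mass balance: W = Q·C + k·V·C, so C = W/(Q + kV).
Q + kV = 1.423e+07 + 4.7·2.56e+09 = 1.205e+10 m³/yr.
C = 30700/1.205e+10 = 2.549e-06 kg/m³ = 0.002549 mg/L = 2.549 µg/L.

2.55 µg/L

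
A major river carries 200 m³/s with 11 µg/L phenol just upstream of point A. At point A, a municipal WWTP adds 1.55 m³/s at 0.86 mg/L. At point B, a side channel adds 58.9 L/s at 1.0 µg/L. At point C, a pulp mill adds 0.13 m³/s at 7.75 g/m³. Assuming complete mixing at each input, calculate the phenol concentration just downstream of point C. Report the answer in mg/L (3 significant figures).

11 µg/L = 0.011 mg/L.
After input A: C = (200·0.011 + 1.55·0.86) / 201.6 = 0.01753 mg/L.
58.9 L/s = 0.0589 m³/s.
1.0 µg/L = 0.001 mg/L.
After input B: C = (201.6·0.01753 + 0.0589·0.001) / 201.6 = 0.01752 mg/L.
After input C: C = (201.6·0.01752 + 0.13·7.75) / 201.7 = 0.02251 mg/L.

0.0225 mg/L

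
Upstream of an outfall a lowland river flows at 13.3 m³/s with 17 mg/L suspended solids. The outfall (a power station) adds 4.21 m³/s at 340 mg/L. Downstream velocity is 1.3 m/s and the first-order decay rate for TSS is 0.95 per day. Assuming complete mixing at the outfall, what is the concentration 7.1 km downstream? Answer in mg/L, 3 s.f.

After complete mixing, C₀ = (4.21·340 + 13.3·17) / 17.51 = 94.66 mg/L.
Travel time t = 7100 m / 1.3 m/s = 5462 s = 0.06321 d.
C = 94.66·exp(−0.95·0.06321) = 94.66·0.9417 = 89.14 mg/L.

89.1 mg/L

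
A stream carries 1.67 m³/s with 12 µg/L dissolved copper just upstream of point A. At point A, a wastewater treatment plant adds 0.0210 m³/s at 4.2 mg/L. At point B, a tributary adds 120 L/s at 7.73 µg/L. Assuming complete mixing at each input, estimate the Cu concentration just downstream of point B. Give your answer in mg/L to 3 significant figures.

0.0603 mg/L

12 µg/L = 0.012 mg/L.
After input A: C = (1.67·0.012 + 0.021·4.2) / 1.691 = 0.06401 mg/L.
120 L/s = 0.12 m³/s.
7.73 µg/L = 0.00773 mg/L.
After input B: C = (1.691·0.06401 + 0.12·0.00773) / 1.811 = 0.06028 mg/L.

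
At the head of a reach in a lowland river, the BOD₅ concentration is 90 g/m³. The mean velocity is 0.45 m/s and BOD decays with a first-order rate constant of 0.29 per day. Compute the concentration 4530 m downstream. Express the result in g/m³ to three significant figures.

Travel time t = 4530 m / 0.45 m/s = 4530/0.45 = 1.007e+04 s = 0.1165 d.
First-order decay: C = 90·exp(−0.29·0.1165) = 90·0.9668 = 87.01 g/m³.

87.0 g/m³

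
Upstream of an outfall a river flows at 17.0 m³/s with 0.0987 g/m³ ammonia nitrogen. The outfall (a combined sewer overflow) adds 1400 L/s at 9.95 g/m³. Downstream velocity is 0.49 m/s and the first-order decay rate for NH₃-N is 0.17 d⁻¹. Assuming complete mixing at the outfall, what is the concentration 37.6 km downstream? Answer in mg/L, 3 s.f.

1400 L/s = 1.4 m³/s.
After complete mixing, C₀ = (1.4·9.95 + 17·0.0987) / 18.4 = 0.8483 mg/L.
Travel time t = 3.76e+04 m / 0.49 m/s = 7.673e+04 s = 0.8881 d.
C = 0.8483·exp(−0.17·0.8881) = 0.8483·0.8599 = 0.7294 mg/L.

0.729 mg/L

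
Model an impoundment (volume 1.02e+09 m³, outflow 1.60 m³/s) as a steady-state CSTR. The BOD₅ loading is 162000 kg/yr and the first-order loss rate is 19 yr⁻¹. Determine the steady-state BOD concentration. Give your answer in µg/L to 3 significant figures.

Outflow Q = 1.60 m³/s × 3.156e+07 s/yr = 5.049e+07 m³/yr.
Steady-state CSTR mass balance: W = Q·C + k·V·C, so C = W/(Q + kV).
Q + kV = 5.049e+07 + 19·1.02e+09 = 1.943e+10 m³/yr.
C = 162000/1.943e+10 = 8.337e-06 kg/m³ = 0.008337 mg/L = 8.337 µg/L.

8.34 µg/L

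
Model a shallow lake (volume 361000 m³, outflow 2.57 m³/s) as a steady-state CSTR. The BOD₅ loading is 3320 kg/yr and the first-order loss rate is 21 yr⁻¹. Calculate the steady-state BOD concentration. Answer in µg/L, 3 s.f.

37.4 µg/L

Outflow Q = 2.57 m³/s × 3.156e+07 s/yr = 8.11e+07 m³/yr.
Steady-state CSTR mass balance: W = Q·C + k·V·C, so C = W/(Q + kV).
Q + kV = 8.11e+07 + 21·361000 = 8.868e+07 m³/yr.
C = 3320/8.868e+07 = 3.744e-05 kg/m³ = 0.03744 mg/L = 37.44 µg/L.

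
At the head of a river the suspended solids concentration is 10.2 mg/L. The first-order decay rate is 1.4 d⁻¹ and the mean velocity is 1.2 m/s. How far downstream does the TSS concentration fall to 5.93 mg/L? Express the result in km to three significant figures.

40.2 km

From C = C₀·e^(−kt), t = ln(C₀/C)/k = ln(10.2/5.93)/1.4 = 0.5424/1.4 = 0.3874 d.
Distance = v·t = 1.2 m/s × 3.347e+04 s = 4.017e+04 m = 40.17 km.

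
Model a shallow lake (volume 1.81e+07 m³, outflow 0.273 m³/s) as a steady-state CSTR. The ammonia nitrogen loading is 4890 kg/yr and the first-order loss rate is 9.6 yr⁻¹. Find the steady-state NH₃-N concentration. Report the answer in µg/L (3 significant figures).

26.8 µg/L

Outflow Q = 0.273 m³/s × 3.156e+07 s/yr = 8.615e+06 m³/yr.
Steady-state CSTR mass balance: W = Q·C + k·V·C, so C = W/(Q + kV).
Q + kV = 8.615e+06 + 9.6·1.81e+07 = 1.824e+08 m³/yr.
C = 4890/1.824e+08 = 2.681e-05 kg/m³ = 0.02681 mg/L = 26.81 µg/L.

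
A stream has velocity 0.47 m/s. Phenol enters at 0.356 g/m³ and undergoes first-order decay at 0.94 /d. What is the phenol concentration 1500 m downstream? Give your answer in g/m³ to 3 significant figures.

0.344 g/m³

Travel time t = 1500 m / 0.47 m/s = 1500/0.47 = 3191 s = 0.03694 d.
First-order decay: C = 0.356·exp(−0.94·0.03694) = 0.356·0.9659 = 0.3439 g/m³.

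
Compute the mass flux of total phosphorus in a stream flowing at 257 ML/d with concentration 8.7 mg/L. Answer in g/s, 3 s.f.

25.9 g/s

257 ML/d = 2.975 m³/s.
Mass flux = Q·C = 2.975 m³/s × 8.7 g/m³ = 25.88 g/s.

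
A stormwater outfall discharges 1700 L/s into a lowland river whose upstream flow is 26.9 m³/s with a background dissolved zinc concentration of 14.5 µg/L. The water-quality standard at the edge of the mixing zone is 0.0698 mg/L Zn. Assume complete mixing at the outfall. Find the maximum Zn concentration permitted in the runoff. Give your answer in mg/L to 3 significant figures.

1700 L/s = 1.7 m³/s.
14.5 µg/L = 0.0145 mg/L.
Mass balance: 0.0698·28.6 = 1.7·Cₑ + 26.9·0.0145.
Cₑ = (1.996 − 0.3901) / 1.7 = 0.9448 mg/L.

0.945 mg/L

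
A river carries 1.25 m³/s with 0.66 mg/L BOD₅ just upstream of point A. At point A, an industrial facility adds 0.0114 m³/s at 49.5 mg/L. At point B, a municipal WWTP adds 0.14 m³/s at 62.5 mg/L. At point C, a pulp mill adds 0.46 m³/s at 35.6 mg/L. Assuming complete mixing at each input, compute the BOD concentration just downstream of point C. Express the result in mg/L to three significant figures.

After input A: C = (1.25·0.66 + 0.0114·49.5) / 1.261 = 1.101 mg/L.
After input B: C = (1.261·1.101 + 0.14·62.5) / 1.401 = 7.235 mg/L.
After input C: C = (1.401·7.235 + 0.46·35.6) / 1.861 = 14.24 mg/L.

14.2 mg/L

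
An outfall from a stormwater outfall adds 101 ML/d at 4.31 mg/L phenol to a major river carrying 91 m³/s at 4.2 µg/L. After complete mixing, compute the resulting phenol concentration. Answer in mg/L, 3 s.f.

0.0588 mg/L

101 ML/d = 1.169 m³/s.
4.2 µg/L = 0.0042 mg/L.
Conservation of mass across the mixing zone: C = (1.169·4.31 + 91·0.0042) / (1.169 + 91) = 5.421/92.17 = 0.05881 mg/L.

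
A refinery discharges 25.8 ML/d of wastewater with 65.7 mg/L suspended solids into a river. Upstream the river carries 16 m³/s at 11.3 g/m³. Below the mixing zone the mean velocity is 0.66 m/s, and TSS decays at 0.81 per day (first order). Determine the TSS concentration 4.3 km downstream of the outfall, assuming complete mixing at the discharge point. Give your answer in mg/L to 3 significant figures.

25.8 ML/d = 0.2986 m³/s.
After complete mixing, C₀ = (0.2986·65.7 + 16·11.3) / 16.3 = 12.3 mg/L.
Travel time t = 4300 m / 0.66 m/s = 6515 s = 0.07541 d.
C = 12.3·exp(−0.81·0.07541) = 12.3·0.9407 = 11.57 mg/L.

11.6 mg/L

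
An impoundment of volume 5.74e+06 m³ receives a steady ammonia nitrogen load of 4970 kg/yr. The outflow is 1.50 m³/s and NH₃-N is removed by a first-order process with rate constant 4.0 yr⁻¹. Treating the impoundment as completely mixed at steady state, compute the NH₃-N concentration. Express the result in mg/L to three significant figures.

Outflow Q = 1.50 m³/s × 3.156e+07 s/yr = 4.734e+07 m³/yr.
Steady-state CSTR mass balance: W = Q·C + k·V·C, so C = W/(Q + kV).
Q + kV = 4.734e+07 + 4.0·5.74e+06 = 7.03e+07 m³/yr.
C = 4970/7.03e+07 = 7.07e-05 kg/m³ = 0.0707 mg/L.

0.0707 mg/L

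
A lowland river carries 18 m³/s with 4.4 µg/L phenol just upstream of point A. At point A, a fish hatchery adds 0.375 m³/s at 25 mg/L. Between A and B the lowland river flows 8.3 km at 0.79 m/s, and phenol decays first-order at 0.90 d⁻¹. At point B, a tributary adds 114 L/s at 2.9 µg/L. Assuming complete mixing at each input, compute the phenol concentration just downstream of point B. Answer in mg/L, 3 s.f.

0.458 mg/L

4.4 µg/L = 0.0044 mg/L.
After input A: C = (18·0.0044 + 0.375·25) / 18.38 = 0.5145 mg/L.
Over the 8.3 km reach to input B (t = 1.051e+04 s = 0.1216 d), decay gives C = 0.5145·exp(−0.90·0.1216) = 0.4612 mg/L.
114 L/s = 0.114 m³/s.
2.9 µg/L = 0.0029 mg/L.
After input B: C = (18.38·0.4612 + 0.114·0.0029) / 18.49 = 0.4584 mg/L.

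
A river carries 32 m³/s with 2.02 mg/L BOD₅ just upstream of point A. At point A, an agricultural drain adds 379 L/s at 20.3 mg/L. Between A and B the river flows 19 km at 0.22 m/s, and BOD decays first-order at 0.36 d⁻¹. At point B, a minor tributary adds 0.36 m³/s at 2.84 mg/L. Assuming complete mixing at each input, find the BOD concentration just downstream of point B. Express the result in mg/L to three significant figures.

1.57 mg/L

379 L/s = 0.379 m³/s.
After input A: C = (32·2.02 + 0.379·20.3) / 32.38 = 2.234 mg/L.
Over the 19 km reach to input B (t = 8.636e+04 s = 0.9996 d), decay gives C = 2.234·exp(−0.36·0.9996) = 1.559 mg/L.
After input B: C = (32.38·1.559 + 0.36·2.84) / 32.74 = 1.573 mg/L.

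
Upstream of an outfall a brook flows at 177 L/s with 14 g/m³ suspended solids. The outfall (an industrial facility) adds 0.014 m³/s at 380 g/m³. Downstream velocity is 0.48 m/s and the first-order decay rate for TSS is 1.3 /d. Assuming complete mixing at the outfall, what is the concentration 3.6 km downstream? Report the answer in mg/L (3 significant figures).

36.5 mg/L

177 L/s = 0.177 m³/s.
After complete mixing, C₀ = (0.014·380 + 0.177·14) / 0.191 = 40.83 mg/L.
Travel time t = 3600 m / 0.48 m/s = 7500 s = 0.08681 d.
C = 40.83·exp(−1.3·0.08681) = 40.83·0.8933 = 36.47 mg/L.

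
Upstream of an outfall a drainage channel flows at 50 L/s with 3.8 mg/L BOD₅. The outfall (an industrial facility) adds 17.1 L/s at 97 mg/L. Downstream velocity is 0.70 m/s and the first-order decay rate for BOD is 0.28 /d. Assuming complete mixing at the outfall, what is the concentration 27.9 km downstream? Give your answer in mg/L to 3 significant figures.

17.1 L/s = 0.0171 m³/s.
50 L/s = 0.05 m³/s.
After complete mixing, C₀ = (0.0171·97 + 0.05·3.8) / 0.0671 = 27.55 mg/L.
Travel time t = 2.79e+04 m / 0.70 m/s = 3.986e+04 s = 0.4613 d.
C = 27.55·exp(−0.28·0.4613) = 27.55·0.8788 = 24.21 mg/L.

24.2 mg/L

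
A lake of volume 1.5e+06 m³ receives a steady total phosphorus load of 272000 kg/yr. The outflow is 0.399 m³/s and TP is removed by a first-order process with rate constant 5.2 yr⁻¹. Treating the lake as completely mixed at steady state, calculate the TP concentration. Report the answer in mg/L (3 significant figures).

13.3 mg/L

Outflow Q = 0.399 m³/s × 3.156e+07 s/yr = 1.259e+07 m³/yr.
Steady-state CSTR mass balance: W = Q·C + k·V·C, so C = W/(Q + kV).
Q + kV = 1.259e+07 + 5.2·1.5e+06 = 2.039e+07 m³/yr.
C = 272000/2.039e+07 = 0.01334 kg/m³ = 13.34 mg/L.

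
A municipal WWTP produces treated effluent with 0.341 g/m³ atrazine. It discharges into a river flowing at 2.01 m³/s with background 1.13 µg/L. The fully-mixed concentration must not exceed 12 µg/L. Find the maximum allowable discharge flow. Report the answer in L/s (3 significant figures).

1.13 µg/L = 0.00113 mg/L.
12 µg/L = 0.012 mg/L.
Mass balance at complete mixing: C_std·(Q_w + Q_r) = Q_w·C_e + Q_r·C_b.
Rearranging, Q_w = Q_r·(C_std − C_b)/(C_e − C_std) = 2.01·(0.012 − 0.00113) / (0.341 − 0.012) = 0.06641 m³/s.
= 66.41 L/s.

66.4 L/s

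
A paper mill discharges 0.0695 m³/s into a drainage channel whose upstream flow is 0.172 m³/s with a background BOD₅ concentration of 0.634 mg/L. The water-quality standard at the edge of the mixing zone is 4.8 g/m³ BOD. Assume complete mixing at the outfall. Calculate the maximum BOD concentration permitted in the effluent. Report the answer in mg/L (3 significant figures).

15.1 mg/L

Mass balance: 4.8·0.2415 = 0.0695·Cₑ + 0.172·0.634.
Cₑ = (1.159 − 0.109) / 0.0695 = 15.11 mg/L.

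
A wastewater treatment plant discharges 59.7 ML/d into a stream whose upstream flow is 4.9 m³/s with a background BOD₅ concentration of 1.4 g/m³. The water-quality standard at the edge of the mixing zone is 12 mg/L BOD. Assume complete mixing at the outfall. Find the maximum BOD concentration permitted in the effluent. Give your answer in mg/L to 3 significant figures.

59.7 ML/d = 0.691 m³/s.
Mass balance: 12·5.591 = 0.691·Cₑ + 4.9·1.4.
Cₑ = (67.09 − 6.86) / 0.691 = 87.17 mg/L.

87.2 mg/L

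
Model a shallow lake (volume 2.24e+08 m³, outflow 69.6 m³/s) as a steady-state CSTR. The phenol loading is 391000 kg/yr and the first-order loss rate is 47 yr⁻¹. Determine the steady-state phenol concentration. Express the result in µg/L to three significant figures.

30.7 µg/L

Outflow Q = 69.6 m³/s × 3.156e+07 s/yr = 2.196e+09 m³/yr.
Steady-state CSTR mass balance: W = Q·C + k·V·C, so C = W/(Q + kV).
Q + kV = 2.196e+09 + 47·2.24e+08 = 1.272e+10 m³/yr.
C = 391000/1.272e+10 = 3.073e-05 kg/m³ = 0.03073 mg/L = 30.73 µg/L.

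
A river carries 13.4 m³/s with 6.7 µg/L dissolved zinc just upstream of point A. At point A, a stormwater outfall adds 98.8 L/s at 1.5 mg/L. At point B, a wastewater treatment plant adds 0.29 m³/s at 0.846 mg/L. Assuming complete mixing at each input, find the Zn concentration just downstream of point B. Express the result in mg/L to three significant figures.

6.7 µg/L = 0.0067 mg/L.
98.8 L/s = 0.0988 m³/s.
After input A: C = (13.4·0.0067 + 0.0988·1.5) / 13.5 = 0.01763 mg/L.
After input B: C = (13.5·0.01763 + 0.29·0.846) / 13.79 = 0.03505 mg/L.

0.0351 mg/L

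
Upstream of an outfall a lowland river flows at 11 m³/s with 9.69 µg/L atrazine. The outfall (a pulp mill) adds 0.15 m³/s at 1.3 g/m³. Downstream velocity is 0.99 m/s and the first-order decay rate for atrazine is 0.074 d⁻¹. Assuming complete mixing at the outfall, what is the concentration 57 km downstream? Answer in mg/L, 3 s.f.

0.0257 mg/L

9.69 µg/L = 0.00969 mg/L.
After complete mixing, C₀ = (0.15·1.3 + 11·0.00969) / 11.15 = 0.02705 mg/L.
Travel time t = 5.7e+04 m / 0.99 m/s = 5.758e+04 s = 0.6664 d.
C = 0.02705·exp(−0.074·0.6664) = 0.02705·0.9519 = 0.02575 mg/L.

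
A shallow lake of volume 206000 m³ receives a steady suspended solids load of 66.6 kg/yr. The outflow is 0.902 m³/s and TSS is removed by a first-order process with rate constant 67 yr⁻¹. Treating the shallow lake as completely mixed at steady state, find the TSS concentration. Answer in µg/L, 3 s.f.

1.58 µg/L

Outflow Q = 0.902 m³/s × 3.156e+07 s/yr = 2.846e+07 m³/yr.
Steady-state CSTR mass balance: W = Q·C + k·V·C, so C = W/(Q + kV).
Q + kV = 2.846e+07 + 67·206000 = 4.227e+07 m³/yr.
C = 66.6/4.227e+07 = 1.576e-06 kg/m³ = 0.001576 mg/L = 1.576 µg/L.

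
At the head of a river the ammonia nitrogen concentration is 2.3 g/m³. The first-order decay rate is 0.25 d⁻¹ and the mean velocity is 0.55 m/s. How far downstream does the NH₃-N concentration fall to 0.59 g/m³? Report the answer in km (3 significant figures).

From C = C₀·e^(−kt), t = ln(C₀/C)/k = ln(2.3/0.59)/0.25 = 1.361/0.25 = 5.442 d.
Distance = v·t = 0.55 m/s × 4.702e+05 s = 2.586e+05 m = 258.6 km.

259 km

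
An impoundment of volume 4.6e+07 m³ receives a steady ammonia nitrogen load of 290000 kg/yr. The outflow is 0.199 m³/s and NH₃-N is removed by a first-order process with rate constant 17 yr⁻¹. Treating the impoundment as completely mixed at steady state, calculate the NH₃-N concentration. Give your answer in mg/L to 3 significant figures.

0.368 mg/L

Outflow Q = 0.199 m³/s × 3.156e+07 s/yr = 6.28e+06 m³/yr.
Steady-state CSTR mass balance: W = Q·C + k·V·C, so C = W/(Q + kV).
Q + kV = 6.28e+06 + 17·4.6e+07 = 7.883e+08 m³/yr.
C = 290000/7.883e+08 = 0.0003679 kg/m³ = 0.3679 mg/L.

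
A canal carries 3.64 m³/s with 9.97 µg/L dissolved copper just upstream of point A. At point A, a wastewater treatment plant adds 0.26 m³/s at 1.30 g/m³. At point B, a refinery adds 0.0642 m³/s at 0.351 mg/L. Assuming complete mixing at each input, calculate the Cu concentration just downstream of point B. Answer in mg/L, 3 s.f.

0.100 mg/L

9.97 µg/L = 0.00997 mg/L.
After input A: C = (3.64·0.00997 + 0.26·1.3) / 3.9 = 0.09597 mg/L.
After input B: C = (3.9·0.09597 + 0.0642·0.351) / 3.964 = 0.1001 mg/L.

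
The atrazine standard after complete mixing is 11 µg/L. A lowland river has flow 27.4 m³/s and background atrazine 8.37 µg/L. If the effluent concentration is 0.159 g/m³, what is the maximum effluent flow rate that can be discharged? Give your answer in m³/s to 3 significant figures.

0.487 m³/s

8.37 µg/L = 0.00837 mg/L.
11 µg/L = 0.011 mg/L.
Mass balance at complete mixing: C_std·(Q_w + Q_r) = Q_w·C_e + Q_r·C_b.
Rearranging, Q_w = Q_r·(C_std − C_b)/(C_e − C_std) = 27.4·(0.011 − 0.00837) / (0.159 − 0.011) = 0.4869 m³/s.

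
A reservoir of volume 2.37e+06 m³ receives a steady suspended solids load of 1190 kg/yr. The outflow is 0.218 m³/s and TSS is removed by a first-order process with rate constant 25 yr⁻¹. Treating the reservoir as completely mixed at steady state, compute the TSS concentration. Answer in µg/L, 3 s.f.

18.0 µg/L

Outflow Q = 0.218 m³/s × 3.156e+07 s/yr = 6.88e+06 m³/yr.
Steady-state CSTR mass balance: W = Q·C + k·V·C, so C = W/(Q + kV).
Q + kV = 6.88e+06 + 25·2.37e+06 = 6.613e+07 m³/yr.
C = 1190/6.613e+07 = 1.799e-05 kg/m³ = 0.01799 mg/L = 17.99 µg/L.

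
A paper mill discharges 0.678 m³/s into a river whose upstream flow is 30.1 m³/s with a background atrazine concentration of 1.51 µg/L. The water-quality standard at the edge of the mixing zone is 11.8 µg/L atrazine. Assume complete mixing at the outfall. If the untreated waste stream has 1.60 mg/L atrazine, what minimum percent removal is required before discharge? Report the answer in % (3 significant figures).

1.51 µg/L = 0.00151 mg/L.
11.8 µg/L = 0.0118 mg/L.
Mass balance: 0.0118·30.78 = 0.678·Cₑ + 30.1·0.00151.
Cₑ = (0.3632 − 0.04545) / 0.678 = 0.4686 mg/L.
Required removal = 1 − 0.4686/1.60 = 70.71 %.

70.7 %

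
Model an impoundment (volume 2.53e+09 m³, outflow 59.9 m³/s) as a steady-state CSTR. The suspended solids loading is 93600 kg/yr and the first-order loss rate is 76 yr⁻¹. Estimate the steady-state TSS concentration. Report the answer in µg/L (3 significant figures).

Outflow Q = 59.9 m³/s × 3.156e+07 s/yr = 1.89e+09 m³/yr.
Steady-state CSTR mass balance: W = Q·C + k·V·C, so C = W/(Q + kV).
Q + kV = 1.89e+09 + 76·2.53e+09 = 1.942e+11 m³/yr.
C = 93600/1.942e+11 = 4.821e-07 kg/m³ = 0.0004821 mg/L = 0.4821 µg/L.

0.482 µg/L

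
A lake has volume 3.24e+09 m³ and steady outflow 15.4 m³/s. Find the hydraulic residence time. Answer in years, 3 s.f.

6.67 yr

Q = 15.4 m³/s × 3.156e+07 s/yr = 4.86e+08 m³/yr.
Hydraulic residence time τ = V/Q = 3.24e+09/4.86e+08 = 6.667 yr.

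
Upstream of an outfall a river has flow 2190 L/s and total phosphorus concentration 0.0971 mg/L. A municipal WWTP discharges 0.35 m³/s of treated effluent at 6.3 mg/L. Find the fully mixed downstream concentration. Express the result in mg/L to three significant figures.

0.952 mg/L

2190 L/s = 2.19 m³/s.
Conservation of mass across the mixing zone: C = (0.35·6.3 + 2.19·0.0971) / (0.35 + 2.19) = 2.418/2.54 = 0.9518 mg/L.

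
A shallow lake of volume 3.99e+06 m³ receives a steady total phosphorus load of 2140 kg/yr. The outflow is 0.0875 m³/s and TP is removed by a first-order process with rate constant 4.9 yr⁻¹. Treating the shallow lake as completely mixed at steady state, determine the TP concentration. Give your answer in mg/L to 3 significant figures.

Outflow Q = 0.0875 m³/s × 3.156e+07 s/yr = 2.761e+06 m³/yr.
Steady-state CSTR mass balance: W = Q·C + k·V·C, so C = W/(Q + kV).
Q + kV = 2.761e+06 + 4.9·3.99e+06 = 2.231e+07 m³/yr.
C = 2140/2.231e+07 = 9.591e-05 kg/m³ = 0.09591 mg/L.

0.0959 mg/L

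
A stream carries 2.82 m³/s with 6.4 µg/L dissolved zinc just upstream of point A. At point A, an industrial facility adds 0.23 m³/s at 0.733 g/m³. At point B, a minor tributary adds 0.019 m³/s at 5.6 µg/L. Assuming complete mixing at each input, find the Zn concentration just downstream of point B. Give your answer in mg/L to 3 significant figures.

0.0608 mg/L

6.4 µg/L = 0.0064 mg/L.
After input A: C = (2.82·0.0064 + 0.23·0.733) / 3.05 = 0.06119 mg/L.
5.6 µg/L = 0.0056 mg/L.
After input B: C = (3.05·0.06119 + 0.019·0.0056) / 3.069 = 0.06085 mg/L.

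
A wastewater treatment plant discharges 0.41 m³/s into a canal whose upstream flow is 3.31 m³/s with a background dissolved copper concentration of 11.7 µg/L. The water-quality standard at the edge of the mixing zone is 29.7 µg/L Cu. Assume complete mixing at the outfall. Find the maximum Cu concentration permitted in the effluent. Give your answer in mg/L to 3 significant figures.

0.175 mg/L

11.7 µg/L = 0.0117 mg/L.
29.7 µg/L = 0.0297 mg/L.
Mass balance: 0.0297·3.72 = 0.41·Cₑ + 3.31·0.0117.
Cₑ = (0.1105 − 0.03873) / 0.41 = 0.175 mg/L.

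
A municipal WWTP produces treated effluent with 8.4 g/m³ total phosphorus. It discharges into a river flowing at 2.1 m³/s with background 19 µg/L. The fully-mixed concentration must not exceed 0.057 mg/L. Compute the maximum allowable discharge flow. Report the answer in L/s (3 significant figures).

9.56 L/s

19 µg/L = 0.019 mg/L.
Mass balance at complete mixing: C_std·(Q_w + Q_r) = Q_w·C_e + Q_r·C_b.
Rearranging, Q_w = Q_r·(C_std − C_b)/(C_e − C_std) = 2.1·(0.057 − 0.019) / (8.4 − 0.057) = 0.009565 m³/s.
= 9.565 L/s.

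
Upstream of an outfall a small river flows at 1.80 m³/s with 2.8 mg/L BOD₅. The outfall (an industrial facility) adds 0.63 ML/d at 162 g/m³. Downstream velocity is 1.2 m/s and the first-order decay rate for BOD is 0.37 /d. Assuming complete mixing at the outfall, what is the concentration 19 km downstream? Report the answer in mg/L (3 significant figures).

3.22 mg/L

0.63 ML/d = 0.007292 m³/s.
After complete mixing, C₀ = (0.007292·162 + 1.8·2.8) / 1.807 = 3.442 mg/L.
Travel time t = 1.9e+04 m / 1.2 m/s = 1.583e+04 s = 0.1833 d.
C = 3.442·exp(−0.37·0.1833) = 3.442·0.9344 = 3.217 mg/L.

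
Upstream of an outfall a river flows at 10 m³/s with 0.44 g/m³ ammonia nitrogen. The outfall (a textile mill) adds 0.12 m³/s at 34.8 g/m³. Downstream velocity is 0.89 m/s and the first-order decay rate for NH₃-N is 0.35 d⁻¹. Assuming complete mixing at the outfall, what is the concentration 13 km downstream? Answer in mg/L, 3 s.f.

After complete mixing, C₀ = (0.12·34.8 + 10·0.44) / 10.12 = 0.8474 mg/L.
Travel time t = 1.3e+04 m / 0.89 m/s = 1.461e+04 s = 0.1691 d.
C = 0.8474·exp(−0.35·0.1691) = 0.8474·0.9425 = 0.7987 mg/L.

0.799 mg/L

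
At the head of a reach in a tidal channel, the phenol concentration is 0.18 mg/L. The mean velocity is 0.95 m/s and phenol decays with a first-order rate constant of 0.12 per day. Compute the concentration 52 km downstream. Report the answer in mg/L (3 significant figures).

Travel time t = 52 km / 0.95 m/s = 5.2e+04/0.95 = 5.474e+04 s = 0.6335 d.
First-order decay: C = 0.18·exp(−0.12·0.6335) = 0.18·0.9268 = 0.1668 mg/L.

0.167 mg/L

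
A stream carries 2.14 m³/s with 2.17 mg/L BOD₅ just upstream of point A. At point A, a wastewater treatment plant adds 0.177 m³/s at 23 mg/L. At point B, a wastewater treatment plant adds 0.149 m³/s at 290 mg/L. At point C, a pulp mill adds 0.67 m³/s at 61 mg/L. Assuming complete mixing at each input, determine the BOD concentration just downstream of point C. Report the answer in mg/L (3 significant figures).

After input A: C = (2.14·2.17 + 0.177·23) / 2.317 = 3.761 mg/L.
After input B: C = (2.317·3.761 + 0.149·290) / 2.466 = 21.06 mg/L.
After input C: C = (2.466·21.06 + 0.67·61) / 3.136 = 29.59 mg/L.

29.6 mg/L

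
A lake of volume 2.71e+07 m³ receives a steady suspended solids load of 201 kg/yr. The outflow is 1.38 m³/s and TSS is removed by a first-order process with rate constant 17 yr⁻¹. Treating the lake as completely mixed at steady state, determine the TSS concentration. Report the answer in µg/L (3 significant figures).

0.399 µg/L

Outflow Q = 1.38 m³/s × 3.156e+07 s/yr = 4.355e+07 m³/yr.
Steady-state CSTR mass balance: W = Q·C + k·V·C, so C = W/(Q + kV).
Q + kV = 4.355e+07 + 17·2.71e+07 = 5.042e+08 m³/yr.
C = 201/5.042e+08 = 3.986e-07 kg/m³ = 0.0003986 mg/L = 0.3986 µg/L.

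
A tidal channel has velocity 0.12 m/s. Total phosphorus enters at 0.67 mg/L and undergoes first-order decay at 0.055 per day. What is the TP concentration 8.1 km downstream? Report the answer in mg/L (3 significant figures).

Travel time t = 8.1 km / 0.12 m/s = 8100/0.12 = 6.75e+04 s = 0.7812 d.
First-order decay: C = 0.67·exp(−0.055·0.7812) = 0.67·0.9579 = 0.6418 mg/L.

0.642 mg/L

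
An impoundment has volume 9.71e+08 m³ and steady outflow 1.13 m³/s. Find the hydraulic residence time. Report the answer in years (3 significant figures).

27.2 yr

Q = 1.13 m³/s × 3.156e+07 s/yr = 3.566e+07 m³/yr.
Hydraulic residence time τ = V/Q = 9.71e+08/3.566e+07 = 27.23 yr.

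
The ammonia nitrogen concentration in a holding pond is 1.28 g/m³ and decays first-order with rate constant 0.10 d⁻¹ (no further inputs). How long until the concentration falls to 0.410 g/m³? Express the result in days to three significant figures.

11.4 d

t = ln(C₀/C)/k = ln(1.28/0.410)/0.10 = 1.138/0.10 = 11.38 d.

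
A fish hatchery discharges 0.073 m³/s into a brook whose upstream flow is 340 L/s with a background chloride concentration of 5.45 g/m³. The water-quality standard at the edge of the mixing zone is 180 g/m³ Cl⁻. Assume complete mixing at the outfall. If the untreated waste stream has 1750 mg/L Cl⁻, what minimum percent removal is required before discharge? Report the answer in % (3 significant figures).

43.3 %

340 L/s = 0.34 m³/s.
Mass balance: 180·0.413 = 0.073·Cₑ + 0.34·5.45.
Cₑ = (74.34 − 1.853) / 0.073 = 993 mg/L.
Required removal = 1 − 993/1750 = 43.26 %.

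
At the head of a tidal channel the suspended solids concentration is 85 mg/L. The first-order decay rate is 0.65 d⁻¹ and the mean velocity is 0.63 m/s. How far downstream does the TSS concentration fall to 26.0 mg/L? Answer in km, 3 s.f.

From C = C₀·e^(−kt), t = ln(C₀/C)/k = ln(85/26.0)/0.65 = 1.185/0.65 = 1.822 d.
Distance = v·t = 0.63 m/s × 1.575e+05 s = 9.92e+04 m = 99.2 km.

99.2 km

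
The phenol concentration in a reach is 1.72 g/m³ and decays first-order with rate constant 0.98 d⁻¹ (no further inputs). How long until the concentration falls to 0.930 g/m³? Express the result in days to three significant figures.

0.627 d

t = ln(C₀/C)/k = ln(1.72/0.930)/0.98 = 0.6149/0.98 = 0.6274 d.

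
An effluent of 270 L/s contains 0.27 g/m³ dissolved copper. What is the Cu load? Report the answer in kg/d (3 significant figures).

6.30 kg/d

270 L/s = 0.27 m³/s.
Mass flux = Q·C = 0.27 m³/s × 0.27 g/m³ = 0.0729 g/s.
= 0.0729 g/s × 86.4 = 6.299 kg/d.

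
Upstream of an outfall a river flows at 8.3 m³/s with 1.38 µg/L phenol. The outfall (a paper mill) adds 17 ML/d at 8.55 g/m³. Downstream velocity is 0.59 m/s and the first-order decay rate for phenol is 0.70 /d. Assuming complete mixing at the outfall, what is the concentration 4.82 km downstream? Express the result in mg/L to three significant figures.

17 ML/d = 0.1968 m³/s.
1.38 µg/L = 0.00138 mg/L.
After complete mixing, C₀ = (0.1968·8.55 + 8.3·0.00138) / 8.497 = 0.1993 mg/L.
Travel time t = 4820 m / 0.59 m/s = 8169 s = 0.09455 d.
C = 0.1993·exp(−0.70·0.09455) = 0.1993·0.936 = 0.1866 mg/L.

0.187 mg/L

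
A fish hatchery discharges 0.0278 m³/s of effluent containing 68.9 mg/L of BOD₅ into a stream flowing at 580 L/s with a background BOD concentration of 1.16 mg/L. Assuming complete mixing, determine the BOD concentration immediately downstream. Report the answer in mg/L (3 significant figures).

4.26 mg/L

580 L/s = 0.58 m³/s.
Flow-weighted mixing gives C = (0.0278·68.9 + 0.58·1.16) / (0.0278 + 0.58) = 2.588/0.6078 = 4.258 mg/L.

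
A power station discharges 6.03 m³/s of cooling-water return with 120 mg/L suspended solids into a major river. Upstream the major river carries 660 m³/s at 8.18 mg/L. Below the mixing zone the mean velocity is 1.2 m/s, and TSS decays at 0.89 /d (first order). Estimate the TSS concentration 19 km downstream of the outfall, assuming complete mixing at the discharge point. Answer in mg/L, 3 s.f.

After complete mixing, C₀ = (6.03·120 + 660·8.18) / 666 = 9.192 mg/L.
Travel time t = 1.9e+04 m / 1.2 m/s = 1.583e+04 s = 0.1833 d.
C = 9.192·exp(−0.89·0.1833) = 9.192·0.8495 = 7.809 mg/L.

7.81 mg/L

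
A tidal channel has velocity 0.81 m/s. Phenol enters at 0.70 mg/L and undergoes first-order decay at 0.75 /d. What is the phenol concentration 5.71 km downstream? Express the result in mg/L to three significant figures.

0.658 mg/L

Travel time t = 5.71 km / 0.81 m/s = 5710/0.81 = 7049 s = 0.08159 d.
First-order decay: C = 0.70·exp(−0.75·0.08159) = 0.70·0.9406 = 0.6584 mg/L.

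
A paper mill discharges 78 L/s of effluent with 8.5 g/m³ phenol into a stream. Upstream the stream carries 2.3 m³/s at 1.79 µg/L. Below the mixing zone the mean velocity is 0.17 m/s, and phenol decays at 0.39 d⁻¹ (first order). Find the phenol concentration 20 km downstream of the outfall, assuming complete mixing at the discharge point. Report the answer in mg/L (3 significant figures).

0.165 mg/L

78 L/s = 0.078 m³/s.
1.79 µg/L = 0.00179 mg/L.
After complete mixing, C₀ = (0.078·8.5 + 2.3·0.00179) / 2.378 = 0.2805 mg/L.
Travel time t = 2e+04 m / 0.17 m/s = 1.176e+05 s = 1.362 d.
C = 0.2805·exp(−0.39·1.362) = 0.2805·0.588 = 0.165 mg/L.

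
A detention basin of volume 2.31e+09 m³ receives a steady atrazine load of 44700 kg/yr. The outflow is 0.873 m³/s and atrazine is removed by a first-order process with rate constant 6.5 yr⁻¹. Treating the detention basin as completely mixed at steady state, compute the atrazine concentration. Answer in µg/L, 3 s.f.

Outflow Q = 0.873 m³/s × 3.156e+07 s/yr = 2.755e+07 m³/yr.
Steady-state CSTR mass balance: W = Q·C + k·V·C, so C = W/(Q + kV).
Q + kV = 2.755e+07 + 6.5·2.31e+09 = 1.504e+10 m³/yr.
C = 44700/1.504e+10 = 2.972e-06 kg/m³ = 0.002972 mg/L = 2.972 µg/L.

2.97 µg/L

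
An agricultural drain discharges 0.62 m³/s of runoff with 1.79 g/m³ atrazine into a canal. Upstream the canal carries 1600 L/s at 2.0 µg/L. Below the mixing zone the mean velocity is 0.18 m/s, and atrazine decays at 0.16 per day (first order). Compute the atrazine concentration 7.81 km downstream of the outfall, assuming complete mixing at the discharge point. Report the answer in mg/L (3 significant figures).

0.463 mg/L

1600 L/s = 1.6 m³/s.
2.0 µg/L = 0.002 mg/L.
After complete mixing, C₀ = (0.62·1.79 + 1.6·0.002) / 2.22 = 0.5014 mg/L.
Travel time t = 7810 m / 0.18 m/s = 4.339e+04 s = 0.5022 d.
C = 0.5014·exp(−0.16·0.5022) = 0.5014·0.9228 = 0.4626 mg/L.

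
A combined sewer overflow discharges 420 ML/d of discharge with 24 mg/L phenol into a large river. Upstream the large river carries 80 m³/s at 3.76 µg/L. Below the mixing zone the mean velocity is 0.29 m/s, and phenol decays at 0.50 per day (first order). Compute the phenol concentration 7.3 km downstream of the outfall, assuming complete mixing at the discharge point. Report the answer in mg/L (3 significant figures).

420 ML/d = 4.861 m³/s.
3.76 µg/L = 0.00376 mg/L.
After complete mixing, C₀ = (4.861·24 + 80·0.00376) / 84.86 = 1.378 mg/L.
Travel time t = 7300 m / 0.29 m/s = 2.517e+04 s = 0.2913 d.
C = 1.378·exp(−0.50·0.2913) = 1.378·0.8644 = 1.191 mg/L.

1.19 mg/L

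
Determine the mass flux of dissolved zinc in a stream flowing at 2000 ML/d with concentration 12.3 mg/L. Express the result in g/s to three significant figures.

285 g/s

2000 ML/d = 23.15 m³/s.
Mass flux = Q·C = 23.15 m³/s × 12.3 g/m³ = 284.7 g/s.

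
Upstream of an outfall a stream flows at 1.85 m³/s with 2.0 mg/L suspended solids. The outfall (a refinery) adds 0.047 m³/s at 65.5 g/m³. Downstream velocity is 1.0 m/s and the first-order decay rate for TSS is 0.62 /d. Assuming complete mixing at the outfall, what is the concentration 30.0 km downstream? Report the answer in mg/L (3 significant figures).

2.88 mg/L

After complete mixing, C₀ = (0.047·65.5 + 1.85·2) / 1.897 = 3.573 mg/L.
Travel time t = 3e+04 m / 1.0 m/s = 3e+04 s = 0.3472 d.
C = 3.573·exp(−0.62·0.3472) = 3.573·0.8063 = 2.881 mg/L.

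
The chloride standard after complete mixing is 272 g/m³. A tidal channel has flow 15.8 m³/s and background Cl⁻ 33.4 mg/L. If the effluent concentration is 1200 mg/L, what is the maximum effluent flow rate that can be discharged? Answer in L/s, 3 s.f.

4060 L/s

Mass balance at complete mixing: C_std·(Q_w + Q_r) = Q_w·C_e + Q_r·C_b.
Rearranging, Q_w = Q_r·(C_std − C_b)/(C_e − C_std) = 15.8·(272 − 33.4) / (1200 − 272) = 4.062 m³/s.
= 4062 L/s.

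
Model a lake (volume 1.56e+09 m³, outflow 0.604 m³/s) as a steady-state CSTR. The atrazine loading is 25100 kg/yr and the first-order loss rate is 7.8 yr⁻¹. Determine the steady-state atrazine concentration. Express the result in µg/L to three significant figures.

2.06 µg/L

Outflow Q = 0.604 m³/s × 3.156e+07 s/yr = 1.906e+07 m³/yr.
Steady-state CSTR mass balance: W = Q·C + k·V·C, so C = W/(Q + kV).
Q + kV = 1.906e+07 + 7.8·1.56e+09 = 1.219e+10 m³/yr.
C = 25100/1.219e+10 = 2.06e-06 kg/m³ = 0.00206 mg/L = 2.06 µg/L.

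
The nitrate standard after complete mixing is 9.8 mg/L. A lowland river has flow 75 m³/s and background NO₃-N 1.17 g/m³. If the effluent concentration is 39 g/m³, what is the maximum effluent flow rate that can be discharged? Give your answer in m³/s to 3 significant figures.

Mass balance at complete mixing: C_std·(Q_w + Q_r) = Q_w·C_e + Q_r·C_b.
Rearranging, Q_w = Q_r·(C_std − C_b)/(C_e − C_std) = 75·(9.8 − 1.17) / (39 − 9.8) = 22.17 m³/s.

22.2 m³/s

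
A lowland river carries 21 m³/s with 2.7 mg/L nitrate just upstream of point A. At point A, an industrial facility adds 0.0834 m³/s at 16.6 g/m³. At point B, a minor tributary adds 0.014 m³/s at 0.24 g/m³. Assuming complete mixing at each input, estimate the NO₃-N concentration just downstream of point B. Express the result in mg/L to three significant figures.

2.75 mg/L

After input A: C = (21·2.7 + 0.0834·16.6) / 21.08 = 2.755 mg/L.
After input B: C = (21.08·2.755 + 0.014·0.24) / 21.1 = 2.753 mg/L.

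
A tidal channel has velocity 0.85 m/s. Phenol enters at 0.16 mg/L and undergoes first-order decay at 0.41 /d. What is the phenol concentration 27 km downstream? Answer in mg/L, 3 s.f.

Travel time t = 27 km / 0.85 m/s = 2.7e+04/0.85 = 3.176e+04 s = 0.3676 d.
First-order decay: C = 0.16·exp(−0.41·0.3676) = 0.16·0.8601 = 0.1376 mg/L.

0.138 mg/L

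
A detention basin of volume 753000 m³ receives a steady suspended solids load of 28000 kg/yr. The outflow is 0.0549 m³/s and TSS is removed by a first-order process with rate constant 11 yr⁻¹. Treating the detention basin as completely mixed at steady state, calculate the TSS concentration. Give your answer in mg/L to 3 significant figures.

2.80 mg/L

Outflow Q = 0.0549 m³/s × 3.156e+07 s/yr = 1.733e+06 m³/yr.
Steady-state CSTR mass balance: W = Q·C + k·V·C, so C = W/(Q + kV).
Q + kV = 1.733e+06 + 11·753000 = 1.002e+07 m³/yr.
C = 28000/1.002e+07 = 0.002796 kg/m³ = 2.796 mg/L.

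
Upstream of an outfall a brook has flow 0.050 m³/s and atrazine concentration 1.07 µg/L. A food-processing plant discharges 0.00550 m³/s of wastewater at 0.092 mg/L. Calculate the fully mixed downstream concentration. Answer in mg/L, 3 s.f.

1.07 µg/L = 0.00107 mg/L.
Conservation of mass across the mixing zone: C = (0.0055·0.092 + 0.05·0.00107) / (0.0055 + 0.05) = 0.0005595/0.0555 = 0.01008 mg/L.

0.0101 mg/L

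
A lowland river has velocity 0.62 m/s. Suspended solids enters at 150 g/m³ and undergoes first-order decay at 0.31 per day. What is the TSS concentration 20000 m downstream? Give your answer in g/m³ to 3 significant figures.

Travel time t = 20000 m / 0.62 m/s = 2e+04/0.62 = 3.226e+04 s = 0.3734 d.
First-order decay: C = 150·exp(−0.31·0.3734) = 150·0.8907 = 133.6 g/m³.

134 g/m³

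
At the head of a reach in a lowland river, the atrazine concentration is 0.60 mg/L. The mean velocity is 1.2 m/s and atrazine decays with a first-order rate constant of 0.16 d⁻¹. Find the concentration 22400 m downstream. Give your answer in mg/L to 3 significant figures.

Travel time t = 22400 m / 1.2 m/s = 2.24e+04/1.2 = 1.867e+04 s = 0.216 d.
First-order decay: C = 0.60·exp(−0.16·0.216) = 0.60·0.966 = 0.5796 mg/L.

0.580 mg/L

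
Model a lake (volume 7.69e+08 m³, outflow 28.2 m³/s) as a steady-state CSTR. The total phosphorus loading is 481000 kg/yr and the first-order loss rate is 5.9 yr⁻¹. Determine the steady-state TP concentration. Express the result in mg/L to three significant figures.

Outflow Q = 28.2 m³/s × 3.156e+07 s/yr = 8.899e+08 m³/yr.
Steady-state CSTR mass balance: W = Q·C + k·V·C, so C = W/(Q + kV).
Q + kV = 8.899e+08 + 5.9·7.69e+08 = 5.427e+09 m³/yr.
C = 481000/5.427e+09 = 8.863e-05 kg/m³ = 0.08863 mg/L.

0.0886 mg/L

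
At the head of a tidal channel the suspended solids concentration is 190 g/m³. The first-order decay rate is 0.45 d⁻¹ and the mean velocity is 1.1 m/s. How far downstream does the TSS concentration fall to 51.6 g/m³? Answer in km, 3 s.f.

275 km

From C = C₀·e^(−kt), t = ln(C₀/C)/k = ln(190/51.6)/0.45 = 1.304/0.45 = 2.897 d.
Distance = v·t = 1.1 m/s × 2.503e+05 s = 2.753e+05 m = 275.3 km.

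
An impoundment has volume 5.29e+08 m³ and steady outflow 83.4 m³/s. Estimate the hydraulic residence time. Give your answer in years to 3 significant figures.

0.201 yr

Q = 83.4 m³/s × 3.156e+07 s/yr = 2.632e+09 m³/yr.
Hydraulic residence time τ = V/Q = 5.29e+08/2.632e+09 = 0.201 yr.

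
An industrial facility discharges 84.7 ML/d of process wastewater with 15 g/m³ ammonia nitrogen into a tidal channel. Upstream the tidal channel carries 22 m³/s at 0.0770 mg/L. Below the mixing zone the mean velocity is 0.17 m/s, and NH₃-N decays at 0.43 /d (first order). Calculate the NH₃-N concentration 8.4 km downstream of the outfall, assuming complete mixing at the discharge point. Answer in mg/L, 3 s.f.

84.7 ML/d = 0.9803 m³/s.
After complete mixing, C₀ = (0.9803·15 + 22·0.077) / 22.98 = 0.7136 mg/L.
Travel time t = 8400 m / 0.17 m/s = 4.941e+04 s = 0.5719 d.
C = 0.7136·exp(−0.43·0.5719) = 0.7136·0.782 = 0.558 mg/L.

0.558 mg/L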